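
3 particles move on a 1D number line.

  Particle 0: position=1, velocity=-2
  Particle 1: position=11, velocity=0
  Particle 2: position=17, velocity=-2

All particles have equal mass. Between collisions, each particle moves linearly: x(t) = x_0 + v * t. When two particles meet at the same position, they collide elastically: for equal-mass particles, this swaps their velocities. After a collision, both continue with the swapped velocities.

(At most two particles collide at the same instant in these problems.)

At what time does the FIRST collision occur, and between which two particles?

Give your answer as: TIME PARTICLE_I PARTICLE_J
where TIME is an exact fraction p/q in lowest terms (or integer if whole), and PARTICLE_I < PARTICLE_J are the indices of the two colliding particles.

Answer: 3 1 2

Derivation:
Pair (0,1): pos 1,11 vel -2,0 -> not approaching (rel speed -2 <= 0)
Pair (1,2): pos 11,17 vel 0,-2 -> gap=6, closing at 2/unit, collide at t=3
Earliest collision: t=3 between 1 and 2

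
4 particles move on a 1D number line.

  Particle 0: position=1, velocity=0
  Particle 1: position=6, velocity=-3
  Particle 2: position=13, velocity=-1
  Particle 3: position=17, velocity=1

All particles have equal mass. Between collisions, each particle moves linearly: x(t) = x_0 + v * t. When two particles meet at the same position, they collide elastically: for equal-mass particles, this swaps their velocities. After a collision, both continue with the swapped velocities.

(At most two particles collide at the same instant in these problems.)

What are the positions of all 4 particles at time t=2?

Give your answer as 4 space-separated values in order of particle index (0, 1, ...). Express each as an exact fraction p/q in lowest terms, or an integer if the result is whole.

Collision at t=5/3: particles 0 and 1 swap velocities; positions: p0=1 p1=1 p2=34/3 p3=56/3; velocities now: v0=-3 v1=0 v2=-1 v3=1
Advance to t=2 (no further collisions before then); velocities: v0=-3 v1=0 v2=-1 v3=1; positions = 0 1 11 19

Answer: 0 1 11 19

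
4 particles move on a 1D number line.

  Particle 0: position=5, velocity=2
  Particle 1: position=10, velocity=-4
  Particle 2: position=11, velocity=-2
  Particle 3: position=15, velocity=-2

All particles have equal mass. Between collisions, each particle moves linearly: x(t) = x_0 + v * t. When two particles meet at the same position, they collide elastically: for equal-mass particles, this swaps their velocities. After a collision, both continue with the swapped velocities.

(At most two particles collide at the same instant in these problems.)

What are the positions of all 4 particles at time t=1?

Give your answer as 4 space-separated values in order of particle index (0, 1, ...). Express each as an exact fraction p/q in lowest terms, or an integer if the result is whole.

Collision at t=5/6: particles 0 and 1 swap velocities; positions: p0=20/3 p1=20/3 p2=28/3 p3=40/3; velocities now: v0=-4 v1=2 v2=-2 v3=-2
Advance to t=1 (no further collisions before then); velocities: v0=-4 v1=2 v2=-2 v3=-2; positions = 6 7 9 13

Answer: 6 7 9 13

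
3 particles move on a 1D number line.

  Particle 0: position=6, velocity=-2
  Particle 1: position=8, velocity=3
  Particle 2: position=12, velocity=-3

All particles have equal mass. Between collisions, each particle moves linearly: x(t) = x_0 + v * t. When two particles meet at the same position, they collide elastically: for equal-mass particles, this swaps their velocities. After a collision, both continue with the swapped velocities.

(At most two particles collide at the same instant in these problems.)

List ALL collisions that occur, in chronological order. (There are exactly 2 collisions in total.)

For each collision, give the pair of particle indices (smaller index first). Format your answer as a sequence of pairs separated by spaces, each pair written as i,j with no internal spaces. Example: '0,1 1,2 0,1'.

Collision at t=2/3: particles 1 and 2 swap velocities; positions: p0=14/3 p1=10 p2=10; velocities now: v0=-2 v1=-3 v2=3
Collision at t=6: particles 0 and 1 swap velocities; positions: p0=-6 p1=-6 p2=26; velocities now: v0=-3 v1=-2 v2=3

Answer: 1,2 0,1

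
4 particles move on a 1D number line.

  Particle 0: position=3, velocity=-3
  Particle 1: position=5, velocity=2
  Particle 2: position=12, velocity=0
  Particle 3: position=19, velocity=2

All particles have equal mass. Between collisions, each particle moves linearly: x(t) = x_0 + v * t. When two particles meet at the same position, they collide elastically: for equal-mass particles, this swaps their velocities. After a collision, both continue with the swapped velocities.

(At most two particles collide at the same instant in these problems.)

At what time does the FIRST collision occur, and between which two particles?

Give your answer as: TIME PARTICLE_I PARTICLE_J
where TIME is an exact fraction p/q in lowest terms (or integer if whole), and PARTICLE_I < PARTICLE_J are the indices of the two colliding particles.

Answer: 7/2 1 2

Derivation:
Pair (0,1): pos 3,5 vel -3,2 -> not approaching (rel speed -5 <= 0)
Pair (1,2): pos 5,12 vel 2,0 -> gap=7, closing at 2/unit, collide at t=7/2
Pair (2,3): pos 12,19 vel 0,2 -> not approaching (rel speed -2 <= 0)
Earliest collision: t=7/2 between 1 and 2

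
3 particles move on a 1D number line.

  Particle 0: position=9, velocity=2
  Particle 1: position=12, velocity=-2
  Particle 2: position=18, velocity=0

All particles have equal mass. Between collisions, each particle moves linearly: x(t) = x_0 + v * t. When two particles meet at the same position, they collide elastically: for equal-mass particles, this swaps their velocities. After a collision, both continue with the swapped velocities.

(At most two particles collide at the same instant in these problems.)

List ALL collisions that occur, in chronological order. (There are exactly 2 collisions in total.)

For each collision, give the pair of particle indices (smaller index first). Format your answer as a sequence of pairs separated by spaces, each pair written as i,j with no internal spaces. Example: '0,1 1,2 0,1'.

Collision at t=3/4: particles 0 and 1 swap velocities; positions: p0=21/2 p1=21/2 p2=18; velocities now: v0=-2 v1=2 v2=0
Collision at t=9/2: particles 1 and 2 swap velocities; positions: p0=3 p1=18 p2=18; velocities now: v0=-2 v1=0 v2=2

Answer: 0,1 1,2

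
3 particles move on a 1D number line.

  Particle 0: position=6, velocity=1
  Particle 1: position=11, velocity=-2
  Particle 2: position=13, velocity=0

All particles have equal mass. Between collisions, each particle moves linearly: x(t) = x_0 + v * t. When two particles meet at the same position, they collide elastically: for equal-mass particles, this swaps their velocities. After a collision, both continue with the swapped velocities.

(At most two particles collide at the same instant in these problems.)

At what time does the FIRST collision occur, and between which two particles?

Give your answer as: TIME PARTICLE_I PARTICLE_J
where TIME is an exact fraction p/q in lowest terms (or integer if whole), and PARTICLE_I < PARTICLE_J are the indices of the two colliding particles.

Pair (0,1): pos 6,11 vel 1,-2 -> gap=5, closing at 3/unit, collide at t=5/3
Pair (1,2): pos 11,13 vel -2,0 -> not approaching (rel speed -2 <= 0)
Earliest collision: t=5/3 between 0 and 1

Answer: 5/3 0 1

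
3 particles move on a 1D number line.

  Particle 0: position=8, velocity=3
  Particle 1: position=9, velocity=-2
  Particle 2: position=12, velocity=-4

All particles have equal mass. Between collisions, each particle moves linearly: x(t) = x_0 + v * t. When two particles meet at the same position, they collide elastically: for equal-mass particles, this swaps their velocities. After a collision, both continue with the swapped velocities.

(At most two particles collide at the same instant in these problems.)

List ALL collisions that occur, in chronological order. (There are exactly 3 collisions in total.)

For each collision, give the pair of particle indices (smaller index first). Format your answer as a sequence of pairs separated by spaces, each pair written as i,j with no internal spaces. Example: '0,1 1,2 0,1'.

Answer: 0,1 1,2 0,1

Derivation:
Collision at t=1/5: particles 0 and 1 swap velocities; positions: p0=43/5 p1=43/5 p2=56/5; velocities now: v0=-2 v1=3 v2=-4
Collision at t=4/7: particles 1 and 2 swap velocities; positions: p0=55/7 p1=68/7 p2=68/7; velocities now: v0=-2 v1=-4 v2=3
Collision at t=3/2: particles 0 and 1 swap velocities; positions: p0=6 p1=6 p2=25/2; velocities now: v0=-4 v1=-2 v2=3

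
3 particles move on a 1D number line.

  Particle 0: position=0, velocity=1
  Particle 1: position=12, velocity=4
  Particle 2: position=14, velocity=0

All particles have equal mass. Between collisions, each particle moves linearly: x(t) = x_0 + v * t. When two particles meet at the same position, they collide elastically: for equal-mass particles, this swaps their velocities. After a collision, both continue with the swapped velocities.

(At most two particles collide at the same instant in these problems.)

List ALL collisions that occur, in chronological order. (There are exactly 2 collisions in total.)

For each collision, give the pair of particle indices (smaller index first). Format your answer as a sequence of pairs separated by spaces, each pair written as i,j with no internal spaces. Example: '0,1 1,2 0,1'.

Answer: 1,2 0,1

Derivation:
Collision at t=1/2: particles 1 and 2 swap velocities; positions: p0=1/2 p1=14 p2=14; velocities now: v0=1 v1=0 v2=4
Collision at t=14: particles 0 and 1 swap velocities; positions: p0=14 p1=14 p2=68; velocities now: v0=0 v1=1 v2=4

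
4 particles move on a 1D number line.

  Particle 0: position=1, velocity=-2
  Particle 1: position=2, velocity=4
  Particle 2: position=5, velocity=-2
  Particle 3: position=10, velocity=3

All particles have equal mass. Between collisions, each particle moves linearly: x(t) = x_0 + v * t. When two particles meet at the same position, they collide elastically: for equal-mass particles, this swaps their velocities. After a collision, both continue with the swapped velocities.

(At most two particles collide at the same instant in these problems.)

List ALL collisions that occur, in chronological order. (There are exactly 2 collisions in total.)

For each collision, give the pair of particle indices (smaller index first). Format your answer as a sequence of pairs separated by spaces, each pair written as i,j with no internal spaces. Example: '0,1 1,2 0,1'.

Collision at t=1/2: particles 1 and 2 swap velocities; positions: p0=0 p1=4 p2=4 p3=23/2; velocities now: v0=-2 v1=-2 v2=4 v3=3
Collision at t=8: particles 2 and 3 swap velocities; positions: p0=-15 p1=-11 p2=34 p3=34; velocities now: v0=-2 v1=-2 v2=3 v3=4

Answer: 1,2 2,3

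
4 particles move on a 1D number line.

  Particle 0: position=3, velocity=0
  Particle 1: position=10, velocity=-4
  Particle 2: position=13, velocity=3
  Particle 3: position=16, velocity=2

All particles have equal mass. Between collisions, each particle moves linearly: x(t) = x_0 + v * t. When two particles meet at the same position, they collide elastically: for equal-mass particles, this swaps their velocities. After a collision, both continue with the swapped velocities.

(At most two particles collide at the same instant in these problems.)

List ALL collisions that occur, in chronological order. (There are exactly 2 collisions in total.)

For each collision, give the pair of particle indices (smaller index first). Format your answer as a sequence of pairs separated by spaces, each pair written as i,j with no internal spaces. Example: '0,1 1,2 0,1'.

Collision at t=7/4: particles 0 and 1 swap velocities; positions: p0=3 p1=3 p2=73/4 p3=39/2; velocities now: v0=-4 v1=0 v2=3 v3=2
Collision at t=3: particles 2 and 3 swap velocities; positions: p0=-2 p1=3 p2=22 p3=22; velocities now: v0=-4 v1=0 v2=2 v3=3

Answer: 0,1 2,3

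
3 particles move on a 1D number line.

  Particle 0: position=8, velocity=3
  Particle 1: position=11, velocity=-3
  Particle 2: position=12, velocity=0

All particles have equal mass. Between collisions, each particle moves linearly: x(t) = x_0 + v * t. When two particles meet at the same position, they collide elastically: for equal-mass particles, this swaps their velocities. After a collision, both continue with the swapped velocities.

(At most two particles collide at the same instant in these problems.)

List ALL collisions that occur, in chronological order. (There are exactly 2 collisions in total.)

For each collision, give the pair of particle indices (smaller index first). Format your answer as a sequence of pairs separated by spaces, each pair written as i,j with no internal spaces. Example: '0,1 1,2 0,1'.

Collision at t=1/2: particles 0 and 1 swap velocities; positions: p0=19/2 p1=19/2 p2=12; velocities now: v0=-3 v1=3 v2=0
Collision at t=4/3: particles 1 and 2 swap velocities; positions: p0=7 p1=12 p2=12; velocities now: v0=-3 v1=0 v2=3

Answer: 0,1 1,2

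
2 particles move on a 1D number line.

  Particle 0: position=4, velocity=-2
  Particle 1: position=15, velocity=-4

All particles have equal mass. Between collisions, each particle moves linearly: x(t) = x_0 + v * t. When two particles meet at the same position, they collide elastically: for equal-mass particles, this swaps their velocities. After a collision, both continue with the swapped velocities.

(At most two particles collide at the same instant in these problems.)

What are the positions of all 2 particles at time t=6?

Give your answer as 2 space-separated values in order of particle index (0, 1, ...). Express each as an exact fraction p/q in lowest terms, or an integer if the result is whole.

Collision at t=11/2: particles 0 and 1 swap velocities; positions: p0=-7 p1=-7; velocities now: v0=-4 v1=-2
Advance to t=6 (no further collisions before then); velocities: v0=-4 v1=-2; positions = -9 -8

Answer: -9 -8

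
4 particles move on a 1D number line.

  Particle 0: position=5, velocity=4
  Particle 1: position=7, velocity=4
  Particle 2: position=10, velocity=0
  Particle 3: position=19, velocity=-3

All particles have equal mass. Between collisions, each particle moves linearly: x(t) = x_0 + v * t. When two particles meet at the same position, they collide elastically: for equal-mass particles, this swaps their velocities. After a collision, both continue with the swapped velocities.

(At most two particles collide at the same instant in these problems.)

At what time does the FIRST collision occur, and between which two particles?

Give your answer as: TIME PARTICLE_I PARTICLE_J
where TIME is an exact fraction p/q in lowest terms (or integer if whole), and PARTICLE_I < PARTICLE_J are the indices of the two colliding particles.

Pair (0,1): pos 5,7 vel 4,4 -> not approaching (rel speed 0 <= 0)
Pair (1,2): pos 7,10 vel 4,0 -> gap=3, closing at 4/unit, collide at t=3/4
Pair (2,3): pos 10,19 vel 0,-3 -> gap=9, closing at 3/unit, collide at t=3
Earliest collision: t=3/4 between 1 and 2

Answer: 3/4 1 2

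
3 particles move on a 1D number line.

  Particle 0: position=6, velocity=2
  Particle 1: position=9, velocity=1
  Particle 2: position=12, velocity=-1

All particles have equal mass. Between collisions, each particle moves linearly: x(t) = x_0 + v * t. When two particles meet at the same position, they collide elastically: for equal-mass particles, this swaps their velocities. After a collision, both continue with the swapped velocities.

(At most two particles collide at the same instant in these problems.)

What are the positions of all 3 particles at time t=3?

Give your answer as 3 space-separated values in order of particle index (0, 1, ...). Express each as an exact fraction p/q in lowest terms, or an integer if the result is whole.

Collision at t=3/2: particles 1 and 2 swap velocities; positions: p0=9 p1=21/2 p2=21/2; velocities now: v0=2 v1=-1 v2=1
Collision at t=2: particles 0 and 1 swap velocities; positions: p0=10 p1=10 p2=11; velocities now: v0=-1 v1=2 v2=1
Collision at t=3: particles 1 and 2 swap velocities; positions: p0=9 p1=12 p2=12; velocities now: v0=-1 v1=1 v2=2
Advance to t=3 (no further collisions before then); velocities: v0=-1 v1=1 v2=2; positions = 9 12 12

Answer: 9 12 12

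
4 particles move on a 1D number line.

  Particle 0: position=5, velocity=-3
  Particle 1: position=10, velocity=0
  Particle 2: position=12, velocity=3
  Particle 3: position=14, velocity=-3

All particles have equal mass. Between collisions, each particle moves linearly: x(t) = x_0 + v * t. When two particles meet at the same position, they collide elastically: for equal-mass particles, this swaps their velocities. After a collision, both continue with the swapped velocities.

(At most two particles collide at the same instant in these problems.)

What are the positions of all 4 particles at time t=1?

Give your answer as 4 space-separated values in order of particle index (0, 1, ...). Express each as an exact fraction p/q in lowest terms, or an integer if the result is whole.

Answer: 2 10 11 15

Derivation:
Collision at t=1/3: particles 2 and 3 swap velocities; positions: p0=4 p1=10 p2=13 p3=13; velocities now: v0=-3 v1=0 v2=-3 v3=3
Advance to t=1 (no further collisions before then); velocities: v0=-3 v1=0 v2=-3 v3=3; positions = 2 10 11 15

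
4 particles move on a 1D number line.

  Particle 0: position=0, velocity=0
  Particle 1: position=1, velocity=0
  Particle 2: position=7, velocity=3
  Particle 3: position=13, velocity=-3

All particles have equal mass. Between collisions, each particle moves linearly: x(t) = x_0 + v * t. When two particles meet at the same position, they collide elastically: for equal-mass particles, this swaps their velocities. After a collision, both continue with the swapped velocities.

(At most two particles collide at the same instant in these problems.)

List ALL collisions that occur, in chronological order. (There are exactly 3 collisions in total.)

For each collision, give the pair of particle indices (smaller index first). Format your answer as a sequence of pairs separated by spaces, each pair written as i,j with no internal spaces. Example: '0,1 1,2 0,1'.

Answer: 2,3 1,2 0,1

Derivation:
Collision at t=1: particles 2 and 3 swap velocities; positions: p0=0 p1=1 p2=10 p3=10; velocities now: v0=0 v1=0 v2=-3 v3=3
Collision at t=4: particles 1 and 2 swap velocities; positions: p0=0 p1=1 p2=1 p3=19; velocities now: v0=0 v1=-3 v2=0 v3=3
Collision at t=13/3: particles 0 and 1 swap velocities; positions: p0=0 p1=0 p2=1 p3=20; velocities now: v0=-3 v1=0 v2=0 v3=3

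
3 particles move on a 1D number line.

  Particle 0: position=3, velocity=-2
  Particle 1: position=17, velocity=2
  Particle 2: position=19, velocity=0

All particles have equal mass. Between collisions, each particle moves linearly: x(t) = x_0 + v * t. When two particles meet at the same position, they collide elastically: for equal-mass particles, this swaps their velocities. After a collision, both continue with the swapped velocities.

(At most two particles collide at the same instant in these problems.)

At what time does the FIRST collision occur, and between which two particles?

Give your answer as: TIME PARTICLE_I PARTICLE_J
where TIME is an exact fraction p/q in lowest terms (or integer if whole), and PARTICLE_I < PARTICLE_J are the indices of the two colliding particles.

Answer: 1 1 2

Derivation:
Pair (0,1): pos 3,17 vel -2,2 -> not approaching (rel speed -4 <= 0)
Pair (1,2): pos 17,19 vel 2,0 -> gap=2, closing at 2/unit, collide at t=1
Earliest collision: t=1 between 1 and 2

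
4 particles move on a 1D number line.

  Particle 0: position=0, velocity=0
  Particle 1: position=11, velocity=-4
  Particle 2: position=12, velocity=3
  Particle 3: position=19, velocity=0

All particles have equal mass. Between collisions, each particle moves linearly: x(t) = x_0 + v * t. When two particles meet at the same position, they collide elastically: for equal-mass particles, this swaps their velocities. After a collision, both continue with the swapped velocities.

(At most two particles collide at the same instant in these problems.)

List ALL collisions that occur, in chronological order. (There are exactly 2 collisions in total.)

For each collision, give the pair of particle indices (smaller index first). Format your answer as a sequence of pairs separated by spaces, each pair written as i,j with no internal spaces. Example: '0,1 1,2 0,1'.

Answer: 2,3 0,1

Derivation:
Collision at t=7/3: particles 2 and 3 swap velocities; positions: p0=0 p1=5/3 p2=19 p3=19; velocities now: v0=0 v1=-4 v2=0 v3=3
Collision at t=11/4: particles 0 and 1 swap velocities; positions: p0=0 p1=0 p2=19 p3=81/4; velocities now: v0=-4 v1=0 v2=0 v3=3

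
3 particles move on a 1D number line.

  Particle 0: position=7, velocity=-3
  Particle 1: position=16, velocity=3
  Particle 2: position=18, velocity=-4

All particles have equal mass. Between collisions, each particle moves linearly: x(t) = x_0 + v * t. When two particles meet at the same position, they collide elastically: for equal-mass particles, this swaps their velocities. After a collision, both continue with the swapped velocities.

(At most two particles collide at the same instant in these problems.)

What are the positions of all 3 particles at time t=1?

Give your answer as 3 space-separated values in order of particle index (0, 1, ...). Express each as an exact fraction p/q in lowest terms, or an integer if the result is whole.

Answer: 4 14 19

Derivation:
Collision at t=2/7: particles 1 and 2 swap velocities; positions: p0=43/7 p1=118/7 p2=118/7; velocities now: v0=-3 v1=-4 v2=3
Advance to t=1 (no further collisions before then); velocities: v0=-3 v1=-4 v2=3; positions = 4 14 19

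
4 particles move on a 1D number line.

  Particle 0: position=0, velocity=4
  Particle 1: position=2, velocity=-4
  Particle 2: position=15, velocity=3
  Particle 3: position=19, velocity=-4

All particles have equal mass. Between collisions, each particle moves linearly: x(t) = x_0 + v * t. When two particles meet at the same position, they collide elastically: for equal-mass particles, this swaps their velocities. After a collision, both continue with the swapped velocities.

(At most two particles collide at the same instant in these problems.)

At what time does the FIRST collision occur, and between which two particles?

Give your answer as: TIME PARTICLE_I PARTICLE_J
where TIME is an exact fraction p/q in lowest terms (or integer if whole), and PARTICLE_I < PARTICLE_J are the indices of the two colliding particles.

Pair (0,1): pos 0,2 vel 4,-4 -> gap=2, closing at 8/unit, collide at t=1/4
Pair (1,2): pos 2,15 vel -4,3 -> not approaching (rel speed -7 <= 0)
Pair (2,3): pos 15,19 vel 3,-4 -> gap=4, closing at 7/unit, collide at t=4/7
Earliest collision: t=1/4 between 0 and 1

Answer: 1/4 0 1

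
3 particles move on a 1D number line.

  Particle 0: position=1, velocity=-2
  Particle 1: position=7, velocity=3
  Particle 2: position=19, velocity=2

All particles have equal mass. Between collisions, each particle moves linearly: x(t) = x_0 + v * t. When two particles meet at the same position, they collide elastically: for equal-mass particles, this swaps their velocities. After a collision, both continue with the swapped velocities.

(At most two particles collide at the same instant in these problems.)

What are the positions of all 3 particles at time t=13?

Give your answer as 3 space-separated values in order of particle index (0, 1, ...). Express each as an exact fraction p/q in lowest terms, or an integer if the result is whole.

Answer: -25 45 46

Derivation:
Collision at t=12: particles 1 and 2 swap velocities; positions: p0=-23 p1=43 p2=43; velocities now: v0=-2 v1=2 v2=3
Advance to t=13 (no further collisions before then); velocities: v0=-2 v1=2 v2=3; positions = -25 45 46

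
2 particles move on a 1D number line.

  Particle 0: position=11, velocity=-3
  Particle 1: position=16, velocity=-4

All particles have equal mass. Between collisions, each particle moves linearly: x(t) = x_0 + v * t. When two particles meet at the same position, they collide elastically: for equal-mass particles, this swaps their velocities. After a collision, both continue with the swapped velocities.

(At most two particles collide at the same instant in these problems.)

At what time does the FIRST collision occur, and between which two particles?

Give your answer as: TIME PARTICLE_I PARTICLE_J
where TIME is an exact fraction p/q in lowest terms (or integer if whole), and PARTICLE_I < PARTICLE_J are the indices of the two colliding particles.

Pair (0,1): pos 11,16 vel -3,-4 -> gap=5, closing at 1/unit, collide at t=5
Earliest collision: t=5 between 0 and 1

Answer: 5 0 1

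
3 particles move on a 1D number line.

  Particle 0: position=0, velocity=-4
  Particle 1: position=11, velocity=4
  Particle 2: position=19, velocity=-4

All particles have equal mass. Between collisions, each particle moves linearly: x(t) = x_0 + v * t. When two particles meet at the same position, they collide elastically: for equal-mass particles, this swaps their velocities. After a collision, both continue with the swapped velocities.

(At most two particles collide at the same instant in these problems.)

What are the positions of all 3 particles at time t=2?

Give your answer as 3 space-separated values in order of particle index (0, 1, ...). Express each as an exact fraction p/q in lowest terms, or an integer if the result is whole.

Collision at t=1: particles 1 and 2 swap velocities; positions: p0=-4 p1=15 p2=15; velocities now: v0=-4 v1=-4 v2=4
Advance to t=2 (no further collisions before then); velocities: v0=-4 v1=-4 v2=4; positions = -8 11 19

Answer: -8 11 19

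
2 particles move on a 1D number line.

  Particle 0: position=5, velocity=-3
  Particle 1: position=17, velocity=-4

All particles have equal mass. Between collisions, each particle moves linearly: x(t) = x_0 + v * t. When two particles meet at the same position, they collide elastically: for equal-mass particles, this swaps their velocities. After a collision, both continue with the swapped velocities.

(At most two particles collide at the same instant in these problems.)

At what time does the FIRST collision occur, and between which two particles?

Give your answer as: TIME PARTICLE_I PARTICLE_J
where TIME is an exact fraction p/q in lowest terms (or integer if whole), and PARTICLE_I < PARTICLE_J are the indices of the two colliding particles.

Answer: 12 0 1

Derivation:
Pair (0,1): pos 5,17 vel -3,-4 -> gap=12, closing at 1/unit, collide at t=12
Earliest collision: t=12 between 0 and 1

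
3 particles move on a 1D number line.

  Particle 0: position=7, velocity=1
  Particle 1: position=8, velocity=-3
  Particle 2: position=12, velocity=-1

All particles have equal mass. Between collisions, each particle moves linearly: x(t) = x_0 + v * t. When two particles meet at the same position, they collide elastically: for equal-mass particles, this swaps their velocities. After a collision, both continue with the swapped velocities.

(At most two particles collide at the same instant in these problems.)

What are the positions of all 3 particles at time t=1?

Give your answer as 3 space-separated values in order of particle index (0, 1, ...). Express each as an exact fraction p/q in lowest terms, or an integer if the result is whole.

Answer: 5 8 11

Derivation:
Collision at t=1/4: particles 0 and 1 swap velocities; positions: p0=29/4 p1=29/4 p2=47/4; velocities now: v0=-3 v1=1 v2=-1
Advance to t=1 (no further collisions before then); velocities: v0=-3 v1=1 v2=-1; positions = 5 8 11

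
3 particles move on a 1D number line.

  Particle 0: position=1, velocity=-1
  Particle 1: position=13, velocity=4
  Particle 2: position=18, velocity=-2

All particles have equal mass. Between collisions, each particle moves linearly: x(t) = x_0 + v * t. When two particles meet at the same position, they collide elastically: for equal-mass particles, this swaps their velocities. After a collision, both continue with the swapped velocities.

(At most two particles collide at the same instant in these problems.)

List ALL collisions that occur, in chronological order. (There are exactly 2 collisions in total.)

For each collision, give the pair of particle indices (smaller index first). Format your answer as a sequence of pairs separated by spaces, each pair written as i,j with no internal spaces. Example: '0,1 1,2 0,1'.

Collision at t=5/6: particles 1 and 2 swap velocities; positions: p0=1/6 p1=49/3 p2=49/3; velocities now: v0=-1 v1=-2 v2=4
Collision at t=17: particles 0 and 1 swap velocities; positions: p0=-16 p1=-16 p2=81; velocities now: v0=-2 v1=-1 v2=4

Answer: 1,2 0,1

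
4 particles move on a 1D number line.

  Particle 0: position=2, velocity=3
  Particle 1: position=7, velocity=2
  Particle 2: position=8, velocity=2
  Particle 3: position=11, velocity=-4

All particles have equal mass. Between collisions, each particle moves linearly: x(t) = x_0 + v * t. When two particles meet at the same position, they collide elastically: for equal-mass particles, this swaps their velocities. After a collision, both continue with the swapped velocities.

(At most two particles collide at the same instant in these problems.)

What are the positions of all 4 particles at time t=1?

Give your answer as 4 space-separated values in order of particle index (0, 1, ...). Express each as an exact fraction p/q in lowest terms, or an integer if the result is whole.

Answer: 5 7 9 10

Derivation:
Collision at t=1/2: particles 2 and 3 swap velocities; positions: p0=7/2 p1=8 p2=9 p3=9; velocities now: v0=3 v1=2 v2=-4 v3=2
Collision at t=2/3: particles 1 and 2 swap velocities; positions: p0=4 p1=25/3 p2=25/3 p3=28/3; velocities now: v0=3 v1=-4 v2=2 v3=2
Advance to t=1 (no further collisions before then); velocities: v0=3 v1=-4 v2=2 v3=2; positions = 5 7 9 10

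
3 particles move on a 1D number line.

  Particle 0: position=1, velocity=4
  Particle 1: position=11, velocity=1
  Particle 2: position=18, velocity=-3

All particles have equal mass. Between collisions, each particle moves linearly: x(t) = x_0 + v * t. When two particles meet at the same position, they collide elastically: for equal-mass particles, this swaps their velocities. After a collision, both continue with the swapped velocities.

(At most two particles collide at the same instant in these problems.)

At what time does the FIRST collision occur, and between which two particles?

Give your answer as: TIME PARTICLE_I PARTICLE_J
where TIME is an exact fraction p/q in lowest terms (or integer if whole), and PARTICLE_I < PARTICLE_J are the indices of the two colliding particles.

Pair (0,1): pos 1,11 vel 4,1 -> gap=10, closing at 3/unit, collide at t=10/3
Pair (1,2): pos 11,18 vel 1,-3 -> gap=7, closing at 4/unit, collide at t=7/4
Earliest collision: t=7/4 between 1 and 2

Answer: 7/4 1 2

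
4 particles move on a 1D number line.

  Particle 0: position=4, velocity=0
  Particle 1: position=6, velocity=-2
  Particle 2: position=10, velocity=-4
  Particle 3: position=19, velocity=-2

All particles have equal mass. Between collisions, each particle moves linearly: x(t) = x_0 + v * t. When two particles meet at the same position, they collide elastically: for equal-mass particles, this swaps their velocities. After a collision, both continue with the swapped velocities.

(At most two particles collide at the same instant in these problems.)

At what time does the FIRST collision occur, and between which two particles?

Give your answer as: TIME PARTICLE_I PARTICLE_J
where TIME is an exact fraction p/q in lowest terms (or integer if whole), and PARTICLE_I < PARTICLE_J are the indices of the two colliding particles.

Pair (0,1): pos 4,6 vel 0,-2 -> gap=2, closing at 2/unit, collide at t=1
Pair (1,2): pos 6,10 vel -2,-4 -> gap=4, closing at 2/unit, collide at t=2
Pair (2,3): pos 10,19 vel -4,-2 -> not approaching (rel speed -2 <= 0)
Earliest collision: t=1 between 0 and 1

Answer: 1 0 1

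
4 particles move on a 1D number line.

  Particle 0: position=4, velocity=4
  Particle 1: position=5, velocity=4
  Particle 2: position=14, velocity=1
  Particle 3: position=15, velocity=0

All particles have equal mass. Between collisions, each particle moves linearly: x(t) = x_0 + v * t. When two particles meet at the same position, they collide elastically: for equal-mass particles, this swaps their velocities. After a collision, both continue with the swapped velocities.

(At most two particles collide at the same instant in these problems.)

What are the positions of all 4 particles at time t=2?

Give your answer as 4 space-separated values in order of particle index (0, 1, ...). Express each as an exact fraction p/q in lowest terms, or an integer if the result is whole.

Answer: 12 13 15 16

Derivation:
Collision at t=1: particles 2 and 3 swap velocities; positions: p0=8 p1=9 p2=15 p3=15; velocities now: v0=4 v1=4 v2=0 v3=1
Advance to t=2 (no further collisions before then); velocities: v0=4 v1=4 v2=0 v3=1; positions = 12 13 15 16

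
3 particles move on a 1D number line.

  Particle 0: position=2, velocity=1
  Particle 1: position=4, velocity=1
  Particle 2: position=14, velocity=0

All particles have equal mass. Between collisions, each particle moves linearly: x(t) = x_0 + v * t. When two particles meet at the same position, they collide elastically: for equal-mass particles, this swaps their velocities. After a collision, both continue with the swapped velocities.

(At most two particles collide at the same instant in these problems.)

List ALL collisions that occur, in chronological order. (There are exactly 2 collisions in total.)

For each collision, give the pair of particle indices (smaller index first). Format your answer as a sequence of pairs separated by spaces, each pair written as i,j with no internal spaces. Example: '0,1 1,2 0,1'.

Collision at t=10: particles 1 and 2 swap velocities; positions: p0=12 p1=14 p2=14; velocities now: v0=1 v1=0 v2=1
Collision at t=12: particles 0 and 1 swap velocities; positions: p0=14 p1=14 p2=16; velocities now: v0=0 v1=1 v2=1

Answer: 1,2 0,1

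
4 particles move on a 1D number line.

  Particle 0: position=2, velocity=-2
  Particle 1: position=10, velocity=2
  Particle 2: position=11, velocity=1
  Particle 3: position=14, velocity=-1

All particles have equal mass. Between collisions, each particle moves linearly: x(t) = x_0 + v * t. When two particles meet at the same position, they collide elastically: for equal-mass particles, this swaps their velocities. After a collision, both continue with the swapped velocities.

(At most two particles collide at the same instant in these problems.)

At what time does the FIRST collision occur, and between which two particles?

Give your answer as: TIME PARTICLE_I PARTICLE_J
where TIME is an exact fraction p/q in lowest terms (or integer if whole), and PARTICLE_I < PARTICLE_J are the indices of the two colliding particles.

Answer: 1 1 2

Derivation:
Pair (0,1): pos 2,10 vel -2,2 -> not approaching (rel speed -4 <= 0)
Pair (1,2): pos 10,11 vel 2,1 -> gap=1, closing at 1/unit, collide at t=1
Pair (2,3): pos 11,14 vel 1,-1 -> gap=3, closing at 2/unit, collide at t=3/2
Earliest collision: t=1 between 1 and 2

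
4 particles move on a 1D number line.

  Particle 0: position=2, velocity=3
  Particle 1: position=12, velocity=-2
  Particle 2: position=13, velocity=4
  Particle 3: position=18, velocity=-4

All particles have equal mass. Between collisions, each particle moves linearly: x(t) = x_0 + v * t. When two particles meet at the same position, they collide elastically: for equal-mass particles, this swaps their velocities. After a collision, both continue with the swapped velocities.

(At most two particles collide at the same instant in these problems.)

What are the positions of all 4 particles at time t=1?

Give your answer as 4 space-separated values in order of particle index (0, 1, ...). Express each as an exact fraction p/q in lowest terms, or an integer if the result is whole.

Collision at t=5/8: particles 2 and 3 swap velocities; positions: p0=31/8 p1=43/4 p2=31/2 p3=31/2; velocities now: v0=3 v1=-2 v2=-4 v3=4
Advance to t=1 (no further collisions before then); velocities: v0=3 v1=-2 v2=-4 v3=4; positions = 5 10 14 17

Answer: 5 10 14 17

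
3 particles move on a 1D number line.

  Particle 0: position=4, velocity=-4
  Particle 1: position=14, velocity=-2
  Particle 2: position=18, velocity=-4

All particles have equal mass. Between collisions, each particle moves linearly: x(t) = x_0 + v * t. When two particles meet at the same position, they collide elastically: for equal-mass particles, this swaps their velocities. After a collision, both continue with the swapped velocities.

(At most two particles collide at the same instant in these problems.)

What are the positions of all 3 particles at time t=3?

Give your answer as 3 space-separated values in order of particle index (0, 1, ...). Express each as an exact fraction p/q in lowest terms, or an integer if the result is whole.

Answer: -8 6 8

Derivation:
Collision at t=2: particles 1 and 2 swap velocities; positions: p0=-4 p1=10 p2=10; velocities now: v0=-4 v1=-4 v2=-2
Advance to t=3 (no further collisions before then); velocities: v0=-4 v1=-4 v2=-2; positions = -8 6 8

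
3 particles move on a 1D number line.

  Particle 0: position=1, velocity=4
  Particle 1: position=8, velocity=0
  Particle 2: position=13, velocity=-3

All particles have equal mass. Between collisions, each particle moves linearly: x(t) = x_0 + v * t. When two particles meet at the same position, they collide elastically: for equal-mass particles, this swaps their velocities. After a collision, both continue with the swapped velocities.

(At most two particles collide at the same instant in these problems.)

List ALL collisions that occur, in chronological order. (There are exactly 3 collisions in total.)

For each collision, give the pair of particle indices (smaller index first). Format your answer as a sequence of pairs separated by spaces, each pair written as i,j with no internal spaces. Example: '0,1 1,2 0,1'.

Answer: 1,2 0,1 1,2

Derivation:
Collision at t=5/3: particles 1 and 2 swap velocities; positions: p0=23/3 p1=8 p2=8; velocities now: v0=4 v1=-3 v2=0
Collision at t=12/7: particles 0 and 1 swap velocities; positions: p0=55/7 p1=55/7 p2=8; velocities now: v0=-3 v1=4 v2=0
Collision at t=7/4: particles 1 and 2 swap velocities; positions: p0=31/4 p1=8 p2=8; velocities now: v0=-3 v1=0 v2=4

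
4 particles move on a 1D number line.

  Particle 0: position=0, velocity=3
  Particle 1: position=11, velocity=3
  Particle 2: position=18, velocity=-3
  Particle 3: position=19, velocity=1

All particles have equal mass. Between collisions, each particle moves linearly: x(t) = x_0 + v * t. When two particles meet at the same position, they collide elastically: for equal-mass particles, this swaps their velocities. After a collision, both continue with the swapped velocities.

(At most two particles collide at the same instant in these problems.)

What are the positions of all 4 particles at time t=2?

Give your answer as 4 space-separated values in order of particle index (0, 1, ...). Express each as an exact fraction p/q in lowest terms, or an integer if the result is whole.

Collision at t=7/6: particles 1 and 2 swap velocities; positions: p0=7/2 p1=29/2 p2=29/2 p3=121/6; velocities now: v0=3 v1=-3 v2=3 v3=1
Advance to t=2 (no further collisions before then); velocities: v0=3 v1=-3 v2=3 v3=1; positions = 6 12 17 21

Answer: 6 12 17 21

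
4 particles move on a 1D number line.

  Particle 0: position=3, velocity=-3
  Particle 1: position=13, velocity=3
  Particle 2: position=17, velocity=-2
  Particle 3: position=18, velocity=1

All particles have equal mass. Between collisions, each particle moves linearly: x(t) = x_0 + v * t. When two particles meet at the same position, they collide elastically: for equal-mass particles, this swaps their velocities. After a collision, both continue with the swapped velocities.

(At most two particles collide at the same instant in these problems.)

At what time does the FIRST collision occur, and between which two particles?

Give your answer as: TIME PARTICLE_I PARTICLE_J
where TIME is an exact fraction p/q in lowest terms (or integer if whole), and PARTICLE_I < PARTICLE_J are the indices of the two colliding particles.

Answer: 4/5 1 2

Derivation:
Pair (0,1): pos 3,13 vel -3,3 -> not approaching (rel speed -6 <= 0)
Pair (1,2): pos 13,17 vel 3,-2 -> gap=4, closing at 5/unit, collide at t=4/5
Pair (2,3): pos 17,18 vel -2,1 -> not approaching (rel speed -3 <= 0)
Earliest collision: t=4/5 between 1 and 2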